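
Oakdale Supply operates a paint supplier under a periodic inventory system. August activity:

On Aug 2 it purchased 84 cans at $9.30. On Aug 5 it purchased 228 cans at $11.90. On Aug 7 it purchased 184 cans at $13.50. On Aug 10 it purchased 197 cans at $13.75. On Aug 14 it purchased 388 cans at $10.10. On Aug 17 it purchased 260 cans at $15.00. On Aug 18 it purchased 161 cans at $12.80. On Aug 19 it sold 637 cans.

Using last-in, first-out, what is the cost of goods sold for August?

COGS = $8,142.40

Aug 19, 637 sold [LIFO — newest first]: 161 @ $12.80 + 260 @ $15.00 + 216 @ $10.10 = $8,142.40
Ending inventory: 84 @ $9.30 + 228 @ $11.90 + 184 @ $13.50 + 197 @ $13.75 + 172 @ $10.10 = $10,424.35
Check: goods available $18,566.75 = COGS $8,142.40 + ending $10,424.35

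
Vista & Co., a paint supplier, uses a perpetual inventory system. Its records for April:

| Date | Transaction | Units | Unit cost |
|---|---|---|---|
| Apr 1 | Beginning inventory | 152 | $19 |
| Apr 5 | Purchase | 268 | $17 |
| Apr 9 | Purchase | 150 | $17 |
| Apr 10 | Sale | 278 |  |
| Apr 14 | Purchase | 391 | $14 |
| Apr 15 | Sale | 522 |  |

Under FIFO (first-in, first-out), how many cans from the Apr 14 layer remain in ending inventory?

161

Apr 10, 278 sold [FIFO — oldest first]: 152 @ $19 + 126 @ $17 = $5,030
Apr 15, 522 sold [FIFO — oldest first]: 142 @ $17 + 150 @ $17 + 230 @ $14 = $8,184
Total COGS = $5,030 + $8,184 = $13,214
Ending inventory: 161 @ $14 = $2,254
Check: goods available $15,468 = COGS $13,214 + ending $2,254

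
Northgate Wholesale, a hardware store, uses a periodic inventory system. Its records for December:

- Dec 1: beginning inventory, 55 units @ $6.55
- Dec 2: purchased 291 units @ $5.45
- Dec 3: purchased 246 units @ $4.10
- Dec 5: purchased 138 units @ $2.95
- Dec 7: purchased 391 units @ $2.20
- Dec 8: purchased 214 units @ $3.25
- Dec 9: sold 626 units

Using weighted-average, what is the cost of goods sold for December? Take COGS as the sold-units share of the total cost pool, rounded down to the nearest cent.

COGS = $2,305.93

Dec 9, sell 626: 626/1335 × $4,917.60 → $2,305.93
Ending inventory (cost pool remaining) = $2,611.67
Check: goods available $4,917.60 = COGS $2,305.93 + ending $2,611.67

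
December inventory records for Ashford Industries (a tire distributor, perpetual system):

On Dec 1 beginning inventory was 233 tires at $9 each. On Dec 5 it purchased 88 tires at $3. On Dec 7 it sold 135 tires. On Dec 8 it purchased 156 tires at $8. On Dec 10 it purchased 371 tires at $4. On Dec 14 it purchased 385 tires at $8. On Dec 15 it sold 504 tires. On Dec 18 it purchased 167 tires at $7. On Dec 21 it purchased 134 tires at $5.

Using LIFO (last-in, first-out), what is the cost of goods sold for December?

COGS = $4,243

Dec 7, 135 sold [LIFO — newest first]: 88 @ $3 + 47 @ $9 = $687
Dec 15, 504 sold [LIFO — newest first]: 385 @ $8 + 119 @ $4 = $3,556
Total COGS = $687 + $3,556 = $4,243
Ending inventory: 186 @ $9 + 156 @ $8 + 252 @ $4 + 167 @ $7 + 134 @ $5 = $5,769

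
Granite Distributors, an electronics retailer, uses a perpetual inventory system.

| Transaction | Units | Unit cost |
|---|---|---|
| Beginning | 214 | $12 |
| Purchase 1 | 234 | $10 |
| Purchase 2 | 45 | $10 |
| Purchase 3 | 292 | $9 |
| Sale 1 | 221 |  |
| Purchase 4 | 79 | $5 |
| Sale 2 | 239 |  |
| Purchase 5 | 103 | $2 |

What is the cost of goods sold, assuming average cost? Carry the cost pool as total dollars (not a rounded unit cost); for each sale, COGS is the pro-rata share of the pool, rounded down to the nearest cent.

COGS = $4,527.78

After Beginning: 214 on hand, pool $2,568.00 (≈ $12.0000 each)
After Purchase 1: 448 on hand, pool $4,908.00 (≈ $10.9554 each)
After Purchase 2: 493 on hand, pool $5,358.00 (≈ $10.8682 each)
After Purchase 3: 785 on hand, pool $7,986.00 (≈ $10.1732 each)
Sale 1, sell 221: 221/785 × $7,986.00 → $2,248.28
After Purchase 4: 643 on hand, pool $6,132.72 (≈ $9.5377 each)
Sale 2, sell 239: 239/643 × $6,132.72 → $2,279.50
After Purchase 5: 507 on hand, pool $4,059.22 (≈ $8.0064 each)
Total COGS = $2,248.28 + $2,279.50 = $4,527.78
Ending inventory (cost pool remaining) = $4,059.22
Check: goods available $8,587.00 = COGS $4,527.78 + ending $4,059.22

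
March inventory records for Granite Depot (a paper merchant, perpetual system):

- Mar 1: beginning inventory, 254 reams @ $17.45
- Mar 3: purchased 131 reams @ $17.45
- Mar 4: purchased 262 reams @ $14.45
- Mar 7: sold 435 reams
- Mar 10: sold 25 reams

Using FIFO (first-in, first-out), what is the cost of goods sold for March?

COGS = $7,802.00

Mar 7, 435 sold [FIFO — oldest first]: 254 @ $17.45 + 131 @ $17.45 + 50 @ $14.45 = $7,440.75
Mar 10, 25 sold [FIFO — oldest first]: 25 @ $14.45 = $361.25
Total COGS = $7,440.75 + $361.25 = $7,802.00
Ending inventory: 187 @ $14.45 = $2,702.15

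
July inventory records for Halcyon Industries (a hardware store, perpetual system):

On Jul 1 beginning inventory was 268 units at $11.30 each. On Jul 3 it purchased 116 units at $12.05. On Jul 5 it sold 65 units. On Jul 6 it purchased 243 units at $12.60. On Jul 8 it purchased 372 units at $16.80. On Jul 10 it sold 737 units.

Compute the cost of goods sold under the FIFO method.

Jul 5, 65 sold [FIFO — oldest first]: 65 @ $11.30 = $734.50
Jul 10, 737 sold [FIFO — oldest first]: 203 @ $11.30 + 116 @ $12.05 + 243 @ $12.60 + 175 @ $16.80 = $9,693.50
Total COGS = $734.50 + $9,693.50 = $10,428.00
Ending inventory: 197 @ $16.80 = $3,309.60
Check: goods available $13,737.60 = COGS $10,428.00 + ending $3,309.60

COGS = $10,428.00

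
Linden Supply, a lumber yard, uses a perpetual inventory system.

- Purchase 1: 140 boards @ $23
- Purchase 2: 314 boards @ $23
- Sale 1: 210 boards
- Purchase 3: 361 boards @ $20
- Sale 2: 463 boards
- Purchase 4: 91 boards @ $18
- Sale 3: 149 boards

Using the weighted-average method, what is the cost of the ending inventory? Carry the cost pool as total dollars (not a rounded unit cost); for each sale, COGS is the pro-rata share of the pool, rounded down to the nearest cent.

Ending inventory = $1,676.33

After Purchase 1: 140 on hand, pool $3,220.00 (≈ $23.0000 each)
After Purchase 2: 454 on hand, pool $10,442.00 (≈ $23.0000 each)
Sale 1, sell 210: 210/454 × $10,442.00 → $4,830.00
After Purchase 3: 605 on hand, pool $12,832.00 (≈ $21.2099 each)
Sale 2, sell 463: 463/605 × $12,832.00 → $9,820.19
After Purchase 4: 233 on hand, pool $4,649.81 (≈ $19.9563 each)
Sale 3, sell 149: 149/233 × $4,649.81 → $2,973.48
Total COGS = $4,830.00 + $9,820.19 + $2,973.48 = $17,623.67
Ending inventory (cost pool remaining) = $1,676.33
Check: goods available $19,300.00 = COGS $17,623.67 + ending $1,676.33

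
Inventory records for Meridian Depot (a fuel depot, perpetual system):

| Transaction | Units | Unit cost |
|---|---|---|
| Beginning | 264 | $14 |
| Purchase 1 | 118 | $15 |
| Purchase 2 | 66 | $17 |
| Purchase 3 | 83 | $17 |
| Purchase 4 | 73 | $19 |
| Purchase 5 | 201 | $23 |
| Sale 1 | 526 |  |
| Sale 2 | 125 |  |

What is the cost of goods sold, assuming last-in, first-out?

Sale 1 (526) [LIFO — newest first]: 201 @ $23 + 73 @ $19 + 83 @ $17 + 66 @ $17 + 103 @ $15 = $10,088
Sale 2 (125) [LIFO — newest first]: 15 @ $15 + 110 @ $14 = $1,765
Total COGS = $10,088 + $1,765 = $11,853
Ending inventory: 154 @ $14 = $2,156
Check: goods available $14,009 = COGS $11,853 + ending $2,156

COGS = $11,853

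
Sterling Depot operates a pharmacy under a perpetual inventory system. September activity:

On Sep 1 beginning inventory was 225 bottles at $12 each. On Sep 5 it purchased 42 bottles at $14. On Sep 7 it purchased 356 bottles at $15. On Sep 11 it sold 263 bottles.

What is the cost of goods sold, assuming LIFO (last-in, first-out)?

Sep 11, 263 sold [LIFO — newest first]: 263 @ $15 = $3,945
Ending inventory: 225 @ $12 + 42 @ $14 + 93 @ $15 = $4,683

COGS = $3,945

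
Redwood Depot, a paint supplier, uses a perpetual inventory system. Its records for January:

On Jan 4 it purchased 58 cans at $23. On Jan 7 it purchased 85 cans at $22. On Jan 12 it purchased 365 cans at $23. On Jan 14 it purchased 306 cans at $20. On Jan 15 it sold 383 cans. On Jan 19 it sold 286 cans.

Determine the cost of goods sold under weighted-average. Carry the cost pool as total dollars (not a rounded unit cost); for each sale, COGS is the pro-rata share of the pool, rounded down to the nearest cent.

After Jan 4: 58 on hand, pool $1,334.00 (≈ $23.0000 each)
After Jan 7: 143 on hand, pool $3,204.00 (≈ $22.4056 each)
After Jan 12: 508 on hand, pool $11,599.00 (≈ $22.8327 each)
After Jan 14: 814 on hand, pool $17,719.00 (≈ $21.7678 each)
Jan 15, sell 383: 383/814 × $17,719.00 → $8,337.07
Jan 19, sell 286: 286/431 × $9,381.93 → $6,225.59
Total COGS = $8,337.07 + $6,225.59 = $14,562.66
Ending inventory (cost pool remaining) = $3,156.34

COGS = $14,562.66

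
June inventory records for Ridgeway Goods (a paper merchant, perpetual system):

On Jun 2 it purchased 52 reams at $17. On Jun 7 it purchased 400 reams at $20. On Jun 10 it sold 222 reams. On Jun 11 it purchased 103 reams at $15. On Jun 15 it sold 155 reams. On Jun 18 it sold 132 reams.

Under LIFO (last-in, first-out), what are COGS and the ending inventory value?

Jun 10, 222 sold [LIFO — newest first]: 222 @ $20 = $4,440
Jun 15, 155 sold [LIFO — newest first]: 103 @ $15 + 52 @ $20 = $2,585
Jun 18, 132 sold [LIFO — newest first]: 126 @ $20 + 6 @ $17 = $2,622
Total COGS = $4,440 + $2,585 + $2,622 = $9,647
Ending inventory: 46 @ $17 = $782

COGS = $9,647; ending inventory = $782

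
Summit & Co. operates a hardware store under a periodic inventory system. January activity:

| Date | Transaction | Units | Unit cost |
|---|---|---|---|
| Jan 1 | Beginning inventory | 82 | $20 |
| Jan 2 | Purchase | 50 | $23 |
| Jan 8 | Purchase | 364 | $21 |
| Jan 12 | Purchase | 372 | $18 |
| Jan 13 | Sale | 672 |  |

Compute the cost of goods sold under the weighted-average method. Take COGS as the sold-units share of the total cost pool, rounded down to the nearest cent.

Jan 13, sell 672: 672/868 × $17,130.00 → $13,261.93
Ending inventory (cost pool remaining) = $3,868.07
Check: goods available $17,130.00 = COGS $13,261.93 + ending $3,868.07

COGS = $13,261.93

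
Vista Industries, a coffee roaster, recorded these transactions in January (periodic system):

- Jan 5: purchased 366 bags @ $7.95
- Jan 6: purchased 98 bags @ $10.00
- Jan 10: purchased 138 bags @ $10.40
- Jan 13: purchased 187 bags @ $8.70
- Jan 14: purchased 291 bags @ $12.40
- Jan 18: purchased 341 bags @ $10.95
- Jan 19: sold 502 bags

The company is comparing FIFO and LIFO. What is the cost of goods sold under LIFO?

FIFO COGS: 366 @ $7.95 + 98 @ $10.00 + 38 @ $10.40 = $4,284.90
LIFO COGS: 341 @ $10.95 + 161 @ $12.40 = $5,730.35

COGS = $5,730.35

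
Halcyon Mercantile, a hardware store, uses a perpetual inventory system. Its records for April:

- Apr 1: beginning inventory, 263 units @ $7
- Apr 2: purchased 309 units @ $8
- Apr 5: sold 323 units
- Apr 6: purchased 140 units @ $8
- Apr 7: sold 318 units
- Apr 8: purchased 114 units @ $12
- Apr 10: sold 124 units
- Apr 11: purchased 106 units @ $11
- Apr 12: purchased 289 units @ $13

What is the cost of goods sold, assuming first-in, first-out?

COGS = $6,069

Apr 5, 323 sold [FIFO — oldest first]: 263 @ $7 + 60 @ $8 = $2,321
Apr 7, 318 sold [FIFO — oldest first]: 249 @ $8 + 69 @ $8 = $2,544
Apr 10, 124 sold [FIFO — oldest first]: 71 @ $8 + 53 @ $12 = $1,204
Total COGS = $2,321 + $2,544 + $1,204 = $6,069
Ending inventory: 61 @ $12 + 106 @ $11 + 289 @ $13 = $5,655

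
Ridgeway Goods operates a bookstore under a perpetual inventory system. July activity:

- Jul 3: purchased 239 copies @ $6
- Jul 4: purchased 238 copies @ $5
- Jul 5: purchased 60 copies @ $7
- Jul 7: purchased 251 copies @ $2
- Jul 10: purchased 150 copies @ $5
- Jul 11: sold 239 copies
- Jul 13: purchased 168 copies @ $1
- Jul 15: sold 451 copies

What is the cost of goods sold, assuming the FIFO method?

COGS = $3,350

Jul 11, 239 sold [FIFO — oldest first]: 239 @ $6 = $1,434
Jul 15, 451 sold [FIFO — oldest first]: 238 @ $5 + 60 @ $7 + 153 @ $2 = $1,916
Total COGS = $1,434 + $1,916 = $3,350
Ending inventory: 98 @ $2 + 150 @ $5 + 168 @ $1 = $1,114
Check: goods available $4,464 = COGS $3,350 + ending $1,114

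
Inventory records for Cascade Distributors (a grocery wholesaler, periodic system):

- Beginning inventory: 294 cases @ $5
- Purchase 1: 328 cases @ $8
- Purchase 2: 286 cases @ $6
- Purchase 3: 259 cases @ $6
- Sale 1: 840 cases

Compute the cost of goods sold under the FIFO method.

COGS = $5,402

Sale 1 (840) [FIFO — oldest first]: 294 @ $5 + 328 @ $8 + 218 @ $6 = $5,402
Ending inventory: 68 @ $6 + 259 @ $6 = $1,962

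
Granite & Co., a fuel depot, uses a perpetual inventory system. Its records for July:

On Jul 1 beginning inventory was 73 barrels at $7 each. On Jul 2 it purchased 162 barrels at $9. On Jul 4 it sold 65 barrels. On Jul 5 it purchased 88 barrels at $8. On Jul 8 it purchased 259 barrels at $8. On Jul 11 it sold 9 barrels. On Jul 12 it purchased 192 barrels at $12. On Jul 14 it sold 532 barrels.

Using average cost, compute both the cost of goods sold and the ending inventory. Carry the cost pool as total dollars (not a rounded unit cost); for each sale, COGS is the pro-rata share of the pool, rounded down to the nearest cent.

After Jul 1: 73 on hand, pool $511.00 (≈ $7.0000 each)
After Jul 2: 235 on hand, pool $1,969.00 (≈ $8.3787 each)
Jul 4, sell 65: 65/235 × $1,969.00 → $544.61
After Jul 5: 258 on hand, pool $2,128.39 (≈ $8.2496 each)
After Jul 8: 517 on hand, pool $4,200.39 (≈ $8.1245 each)
Jul 11, sell 9: 9/517 × $4,200.39 → $73.12
After Jul 12: 700 on hand, pool $6,431.27 (≈ $9.1875 each)
Jul 14, sell 532: 532/700 × $6,431.27 → $4,887.76
Total COGS = $544.61 + $73.12 + $4,887.76 = $5,505.49
Ending inventory (cost pool remaining) = $1,543.51

COGS = $5,505.49; ending inventory = $1,543.51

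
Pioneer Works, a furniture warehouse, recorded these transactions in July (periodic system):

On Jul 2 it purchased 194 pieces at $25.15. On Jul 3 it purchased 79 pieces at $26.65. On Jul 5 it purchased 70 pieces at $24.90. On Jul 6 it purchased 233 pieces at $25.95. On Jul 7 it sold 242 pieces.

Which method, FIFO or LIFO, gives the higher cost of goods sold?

LIFO

FIFO COGS: 194 @ $25.15 + 48 @ $26.65 = $6,158.30
LIFO COGS: 233 @ $25.95 + 9 @ $24.90 = $6,270.45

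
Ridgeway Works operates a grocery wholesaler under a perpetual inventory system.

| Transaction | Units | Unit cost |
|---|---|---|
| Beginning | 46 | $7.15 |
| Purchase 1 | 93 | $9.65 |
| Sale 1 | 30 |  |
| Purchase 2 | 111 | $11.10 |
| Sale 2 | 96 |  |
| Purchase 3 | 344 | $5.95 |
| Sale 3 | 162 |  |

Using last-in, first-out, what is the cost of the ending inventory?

Sale 1 (30) [LIFO — newest first]: 30 @ $9.65 = $289.50
Sale 2 (96) [LIFO — newest first]: 96 @ $11.10 = $1,065.60
Sale 3 (162) [LIFO — newest first]: 162 @ $5.95 = $963.90
Total COGS = $289.50 + $1,065.60 + $963.90 = $2,319.00
Ending inventory: 46 @ $7.15 + 63 @ $9.65 + 15 @ $11.10 + 182 @ $5.95 = $2,186.25

Ending inventory = $2,186.25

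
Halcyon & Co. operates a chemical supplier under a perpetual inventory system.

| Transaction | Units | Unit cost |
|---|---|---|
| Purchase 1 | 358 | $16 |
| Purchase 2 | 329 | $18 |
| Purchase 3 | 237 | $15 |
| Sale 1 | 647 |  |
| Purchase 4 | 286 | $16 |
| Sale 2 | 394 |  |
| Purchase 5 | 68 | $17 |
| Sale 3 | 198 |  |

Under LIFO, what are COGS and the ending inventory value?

COGS = $20,313; ending inventory = $624

Sale 1 (647) [LIFO — newest first]: 237 @ $15 + 329 @ $18 + 81 @ $16 = $10,773
Sale 2 (394) [LIFO — newest first]: 286 @ $16 + 108 @ $16 = $6,304
Sale 3 (198) [LIFO — newest first]: 68 @ $17 + 130 @ $16 = $3,236
Total COGS = $10,773 + $6,304 + $3,236 = $20,313
Ending inventory: 39 @ $16 = $624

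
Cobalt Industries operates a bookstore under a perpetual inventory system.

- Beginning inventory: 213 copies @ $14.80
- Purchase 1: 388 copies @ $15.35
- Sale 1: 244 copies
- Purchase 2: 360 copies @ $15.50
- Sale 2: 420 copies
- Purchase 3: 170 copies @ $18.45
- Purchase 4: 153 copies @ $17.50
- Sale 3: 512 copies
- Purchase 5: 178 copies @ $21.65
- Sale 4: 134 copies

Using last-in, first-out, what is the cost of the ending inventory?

Sale 1 (244) [LIFO — newest first]: 244 @ $15.35 = $3,745.40
Sale 2 (420) [LIFO — newest first]: 360 @ $15.50 + 60 @ $15.35 = $6,501.00
Sale 3 (512) [LIFO — newest first]: 153 @ $17.50 + 170 @ $18.45 + 84 @ $15.35 + 105 @ $14.80 = $8,657.40
Sale 4 (134) [LIFO — newest first]: 134 @ $21.65 = $2,901.10
Total COGS = $3,745.40 + $6,501.00 + $8,657.40 + $2,901.10 = $21,804.90
Ending inventory: 108 @ $14.80 + 44 @ $21.65 = $2,551.00

Ending inventory = $2,551.00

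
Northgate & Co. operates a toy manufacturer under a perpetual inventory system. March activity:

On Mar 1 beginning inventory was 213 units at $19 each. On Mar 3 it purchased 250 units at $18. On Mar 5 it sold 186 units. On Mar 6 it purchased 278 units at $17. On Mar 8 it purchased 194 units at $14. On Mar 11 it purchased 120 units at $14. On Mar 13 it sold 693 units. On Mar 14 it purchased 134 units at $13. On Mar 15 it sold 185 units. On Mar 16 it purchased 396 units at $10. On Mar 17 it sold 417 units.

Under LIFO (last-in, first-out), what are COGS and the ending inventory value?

Mar 5, 186 sold [LIFO — newest first]: 186 @ $18 = $3,348
Mar 13, 693 sold [LIFO — newest first]: 120 @ $14 + 194 @ $14 + 278 @ $17 + 64 @ $18 + 37 @ $19 = $10,977
Mar 15, 185 sold [LIFO — newest first]: 134 @ $13 + 51 @ $19 = $2,711
Mar 17, 417 sold [LIFO — newest first]: 396 @ $10 + 21 @ $19 = $4,359
Total COGS = $3,348 + $10,977 + $2,711 + $4,359 = $21,395
Ending inventory: 104 @ $19 = $1,976
Check: goods available $23,371 = COGS $21,395 + ending $1,976

COGS = $21,395; ending inventory = $1,976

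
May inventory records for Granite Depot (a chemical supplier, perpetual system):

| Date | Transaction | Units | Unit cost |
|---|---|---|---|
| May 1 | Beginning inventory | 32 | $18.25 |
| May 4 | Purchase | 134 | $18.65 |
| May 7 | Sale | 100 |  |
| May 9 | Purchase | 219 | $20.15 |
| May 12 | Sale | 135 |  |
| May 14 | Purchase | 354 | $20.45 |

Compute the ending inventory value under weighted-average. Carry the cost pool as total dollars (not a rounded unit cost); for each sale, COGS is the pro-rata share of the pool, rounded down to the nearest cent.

After May 1: 32 on hand, pool $584.00 (≈ $18.2500 each)
After May 4: 166 on hand, pool $3,083.10 (≈ $18.5729 each)
May 7, sell 100: 100/166 × $3,083.10 → $1,857.28
After May 9: 285 on hand, pool $5,638.67 (≈ $19.7848 each)
May 12, sell 135: 135/285 × $5,638.67 → $2,670.94
After May 14: 504 on hand, pool $10,207.03 (≈ $20.2520 each)
Total COGS = $1,857.28 + $2,670.94 = $4,528.22
Ending inventory (cost pool remaining) = $10,207.03

Ending inventory = $10,207.03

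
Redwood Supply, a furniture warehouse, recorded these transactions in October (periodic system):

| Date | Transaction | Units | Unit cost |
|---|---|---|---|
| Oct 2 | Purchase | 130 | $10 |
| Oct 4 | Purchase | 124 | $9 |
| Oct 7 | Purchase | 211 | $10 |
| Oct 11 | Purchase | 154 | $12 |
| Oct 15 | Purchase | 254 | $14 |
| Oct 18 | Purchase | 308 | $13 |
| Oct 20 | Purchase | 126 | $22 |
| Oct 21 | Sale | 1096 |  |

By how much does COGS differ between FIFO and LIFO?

$1,848

FIFO COGS: 130 @ $10 + 124 @ $9 + 211 @ $10 + 154 @ $12 + 254 @ $14 + 223 @ $13 = $12,829
LIFO COGS: 126 @ $22 + 308 @ $13 + 254 @ $14 + 154 @ $12 + 211 @ $10 + 43 @ $9 = $14,677
Difference = |$12,829 − $14,677| = $1,848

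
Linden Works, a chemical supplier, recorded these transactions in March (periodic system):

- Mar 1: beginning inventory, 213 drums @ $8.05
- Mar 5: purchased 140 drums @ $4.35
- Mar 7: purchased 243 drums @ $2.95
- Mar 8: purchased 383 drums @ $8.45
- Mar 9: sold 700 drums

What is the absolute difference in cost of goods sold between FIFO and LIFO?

$355.80

FIFO COGS: 213 @ $8.05 + 140 @ $4.35 + 243 @ $2.95 + 104 @ $8.45 = $3,919.30
LIFO COGS: 383 @ $8.45 + 243 @ $2.95 + 74 @ $4.35 = $4,275.10
Difference = |$3,919.30 − $4,275.10| = $355.80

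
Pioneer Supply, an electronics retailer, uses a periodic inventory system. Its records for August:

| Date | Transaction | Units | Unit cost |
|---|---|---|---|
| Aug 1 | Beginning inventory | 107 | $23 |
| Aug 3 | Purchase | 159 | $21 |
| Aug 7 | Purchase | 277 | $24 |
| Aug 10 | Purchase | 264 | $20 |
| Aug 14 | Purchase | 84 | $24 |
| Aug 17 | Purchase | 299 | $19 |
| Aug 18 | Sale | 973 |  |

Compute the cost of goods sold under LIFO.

COGS = $20,654

Aug 18, 973 sold [LIFO — newest first]: 299 @ $19 + 84 @ $24 + 264 @ $20 + 277 @ $24 + 49 @ $21 = $20,654
Ending inventory: 107 @ $23 + 110 @ $21 = $4,771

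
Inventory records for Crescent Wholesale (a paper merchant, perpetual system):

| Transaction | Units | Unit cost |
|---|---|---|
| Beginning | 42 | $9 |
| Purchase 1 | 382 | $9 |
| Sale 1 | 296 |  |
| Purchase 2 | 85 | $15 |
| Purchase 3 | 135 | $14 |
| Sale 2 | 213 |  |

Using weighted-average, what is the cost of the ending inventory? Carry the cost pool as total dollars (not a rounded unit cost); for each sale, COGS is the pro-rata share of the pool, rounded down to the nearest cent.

Ending inventory = $1,674.70

After Beginning: 42 on hand, pool $378.00 (≈ $9.0000 each)
After Purchase 1: 424 on hand, pool $3,816.00 (≈ $9.0000 each)
Sale 1, sell 296: 296/424 × $3,816.00 → $2,664.00
After Purchase 2: 213 on hand, pool $2,427.00 (≈ $11.3944 each)
After Purchase 3: 348 on hand, pool $4,317.00 (≈ $12.4052 each)
Sale 2, sell 213: 213/348 × $4,317.00 → $2,642.30
Total COGS = $2,664.00 + $2,642.30 = $5,306.30
Ending inventory (cost pool remaining) = $1,674.70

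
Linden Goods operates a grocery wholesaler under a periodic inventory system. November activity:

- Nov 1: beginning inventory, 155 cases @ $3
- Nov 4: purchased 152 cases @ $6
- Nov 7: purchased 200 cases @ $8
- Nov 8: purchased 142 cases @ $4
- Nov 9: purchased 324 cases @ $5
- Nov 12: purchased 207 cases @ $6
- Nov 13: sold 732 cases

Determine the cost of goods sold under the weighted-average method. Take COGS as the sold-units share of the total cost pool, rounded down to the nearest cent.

COGS = $3,974.51

Nov 13, sell 732: 732/1180 × $6,407.00 → $3,974.51
Ending inventory (cost pool remaining) = $2,432.49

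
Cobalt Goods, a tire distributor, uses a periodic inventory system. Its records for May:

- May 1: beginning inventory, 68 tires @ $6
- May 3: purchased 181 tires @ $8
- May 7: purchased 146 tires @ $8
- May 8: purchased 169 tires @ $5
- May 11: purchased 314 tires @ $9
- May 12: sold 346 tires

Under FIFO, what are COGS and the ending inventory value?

COGS = $2,632; ending inventory = $4,063

May 12, 346 sold [FIFO — oldest first]: 68 @ $6 + 181 @ $8 + 97 @ $8 = $2,632
Ending inventory: 49 @ $8 + 169 @ $5 + 314 @ $9 = $4,063
Check: goods available $6,695 = COGS $2,632 + ending $4,063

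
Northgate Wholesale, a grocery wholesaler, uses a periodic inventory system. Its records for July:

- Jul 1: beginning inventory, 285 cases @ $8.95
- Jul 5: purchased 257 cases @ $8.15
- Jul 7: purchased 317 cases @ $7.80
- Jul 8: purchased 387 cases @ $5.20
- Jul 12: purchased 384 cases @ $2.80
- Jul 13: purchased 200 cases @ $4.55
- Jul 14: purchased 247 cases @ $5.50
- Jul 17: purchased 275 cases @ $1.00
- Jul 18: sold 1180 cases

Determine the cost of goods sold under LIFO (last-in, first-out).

Jul 18, 1180 sold [LIFO — newest first]: 275 @ $1.00 + 247 @ $5.50 + 200 @ $4.55 + 384 @ $2.80 + 74 @ $5.20 = $4,003.50
Ending inventory: 285 @ $8.95 + 257 @ $8.15 + 317 @ $7.80 + 313 @ $5.20 = $8,745.50
Check: goods available $12,749.00 = COGS $4,003.50 + ending $8,745.50

COGS = $4,003.50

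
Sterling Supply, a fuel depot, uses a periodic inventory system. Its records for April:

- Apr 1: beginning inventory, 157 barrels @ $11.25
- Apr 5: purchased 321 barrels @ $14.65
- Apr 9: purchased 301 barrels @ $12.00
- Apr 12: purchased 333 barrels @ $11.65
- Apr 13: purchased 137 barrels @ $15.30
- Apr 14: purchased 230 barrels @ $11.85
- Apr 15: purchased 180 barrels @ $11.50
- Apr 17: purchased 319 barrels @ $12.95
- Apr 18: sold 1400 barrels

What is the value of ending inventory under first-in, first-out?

Apr 18, 1400 sold [FIFO — oldest first]: 157 @ $11.25 + 321 @ $14.65 + 301 @ $12.00 + 333 @ $11.65 + 137 @ $15.30 + 151 @ $11.85 = $17,845.80
Ending inventory: 79 @ $11.85 + 180 @ $11.50 + 319 @ $12.95 = $7,137.20
Check: goods available $24,983.00 = COGS $17,845.80 + ending $7,137.20

Ending inventory = $7,137.20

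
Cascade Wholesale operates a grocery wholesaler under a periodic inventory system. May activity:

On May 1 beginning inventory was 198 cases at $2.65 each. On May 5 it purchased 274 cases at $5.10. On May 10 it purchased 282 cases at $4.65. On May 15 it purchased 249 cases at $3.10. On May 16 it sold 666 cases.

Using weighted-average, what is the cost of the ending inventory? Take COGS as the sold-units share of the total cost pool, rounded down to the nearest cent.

Ending inventory = $1,345.75

May 16, sell 666: 666/1003 × $4,005.30 → $2,659.55
Ending inventory (cost pool remaining) = $1,345.75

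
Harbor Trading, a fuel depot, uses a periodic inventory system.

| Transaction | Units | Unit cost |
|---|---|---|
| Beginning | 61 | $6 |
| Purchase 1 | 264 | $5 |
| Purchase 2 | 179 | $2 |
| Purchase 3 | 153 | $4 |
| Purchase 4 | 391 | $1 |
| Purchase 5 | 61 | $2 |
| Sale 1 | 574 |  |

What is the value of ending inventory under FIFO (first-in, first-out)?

Ending inventory = $845

Sale 1 (574) [FIFO — oldest first]: 61 @ $6 + 264 @ $5 + 179 @ $2 + 70 @ $4 = $2,324
Ending inventory: 83 @ $4 + 391 @ $1 + 61 @ $2 = $845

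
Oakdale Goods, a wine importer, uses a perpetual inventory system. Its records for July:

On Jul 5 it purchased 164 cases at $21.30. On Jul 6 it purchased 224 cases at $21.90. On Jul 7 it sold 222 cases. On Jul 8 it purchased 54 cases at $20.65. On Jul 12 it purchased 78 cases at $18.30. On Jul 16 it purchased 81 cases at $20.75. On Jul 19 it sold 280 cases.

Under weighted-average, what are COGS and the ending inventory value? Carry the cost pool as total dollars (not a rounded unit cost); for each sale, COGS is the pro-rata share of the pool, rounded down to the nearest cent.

COGS = $10,580.25; ending inventory = $2,041.80

After Jul 5: 164 on hand, pool $3,493.20 (≈ $21.3000 each)
After Jul 6: 388 on hand, pool $8,398.80 (≈ $21.6464 each)
Jul 7, sell 222: 222/388 × $8,398.80 → $4,805.49
After Jul 8: 220 on hand, pool $4,708.41 (≈ $21.4019 each)
After Jul 12: 298 on hand, pool $6,135.81 (≈ $20.5900 each)
After Jul 16: 379 on hand, pool $7,816.56 (≈ $20.6242 each)
Jul 19, sell 280: 280/379 × $7,816.56 → $5,774.76
Total COGS = $4,805.49 + $5,774.76 = $10,580.25
Ending inventory (cost pool remaining) = $2,041.80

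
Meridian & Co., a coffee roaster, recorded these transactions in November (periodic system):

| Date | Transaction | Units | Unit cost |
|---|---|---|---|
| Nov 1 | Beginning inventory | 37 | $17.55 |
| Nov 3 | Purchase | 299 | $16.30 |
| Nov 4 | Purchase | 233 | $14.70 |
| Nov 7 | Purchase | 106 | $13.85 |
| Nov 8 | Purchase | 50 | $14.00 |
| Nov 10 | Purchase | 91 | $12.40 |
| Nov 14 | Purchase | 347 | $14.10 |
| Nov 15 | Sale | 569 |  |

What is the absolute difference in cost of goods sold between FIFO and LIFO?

FIFO COGS: 37 @ $17.55 + 299 @ $16.30 + 233 @ $14.70 = $8,948.15
LIFO COGS: 347 @ $14.10 + 91 @ $12.40 + 50 @ $14.00 + 81 @ $13.85 = $7,842.95
Difference = |$8,948.15 − $7,842.95| = $1,105.20

$1,105.20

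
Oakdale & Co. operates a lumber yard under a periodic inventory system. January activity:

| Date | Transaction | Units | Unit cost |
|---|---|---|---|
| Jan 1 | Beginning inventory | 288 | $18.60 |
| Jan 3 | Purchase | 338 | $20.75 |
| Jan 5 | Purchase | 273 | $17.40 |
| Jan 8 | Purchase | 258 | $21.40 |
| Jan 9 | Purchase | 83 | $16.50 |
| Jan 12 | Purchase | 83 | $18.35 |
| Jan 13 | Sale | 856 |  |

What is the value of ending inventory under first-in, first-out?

Ending inventory = $9,161.95

Jan 13, 856 sold [FIFO — oldest first]: 288 @ $18.60 + 338 @ $20.75 + 230 @ $17.40 = $16,372.30
Ending inventory: 43 @ $17.40 + 258 @ $21.40 + 83 @ $16.50 + 83 @ $18.35 = $9,161.95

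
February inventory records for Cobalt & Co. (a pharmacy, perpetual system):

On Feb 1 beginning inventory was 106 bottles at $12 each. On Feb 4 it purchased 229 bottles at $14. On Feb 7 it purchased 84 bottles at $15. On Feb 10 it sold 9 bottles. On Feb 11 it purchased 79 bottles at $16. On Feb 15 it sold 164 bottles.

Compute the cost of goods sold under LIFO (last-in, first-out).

COGS = $2,664

Feb 10, 9 sold [LIFO — newest first]: 9 @ $15 = $135
Feb 15, 164 sold [LIFO — newest first]: 79 @ $16 + 75 @ $15 + 10 @ $14 = $2,529
Total COGS = $135 + $2,529 = $2,664
Ending inventory: 106 @ $12 + 219 @ $14 = $4,338
Check: goods available $7,002 = COGS $2,664 + ending $4,338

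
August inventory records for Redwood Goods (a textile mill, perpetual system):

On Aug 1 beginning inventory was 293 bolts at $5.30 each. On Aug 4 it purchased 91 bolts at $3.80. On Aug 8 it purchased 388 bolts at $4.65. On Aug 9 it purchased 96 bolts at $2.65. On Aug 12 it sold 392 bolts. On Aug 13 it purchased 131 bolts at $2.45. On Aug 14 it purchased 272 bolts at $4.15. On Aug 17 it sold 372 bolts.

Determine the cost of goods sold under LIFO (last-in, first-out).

Aug 12, 392 sold [LIFO — newest first]: 96 @ $2.65 + 296 @ $4.65 = $1,630.80
Aug 17, 372 sold [LIFO — newest first]: 272 @ $4.15 + 100 @ $2.45 = $1,373.80
Total COGS = $1,630.80 + $1,373.80 = $3,004.60
Ending inventory: 293 @ $5.30 + 91 @ $3.80 + 92 @ $4.65 + 31 @ $2.45 = $2,402.45

COGS = $3,004.60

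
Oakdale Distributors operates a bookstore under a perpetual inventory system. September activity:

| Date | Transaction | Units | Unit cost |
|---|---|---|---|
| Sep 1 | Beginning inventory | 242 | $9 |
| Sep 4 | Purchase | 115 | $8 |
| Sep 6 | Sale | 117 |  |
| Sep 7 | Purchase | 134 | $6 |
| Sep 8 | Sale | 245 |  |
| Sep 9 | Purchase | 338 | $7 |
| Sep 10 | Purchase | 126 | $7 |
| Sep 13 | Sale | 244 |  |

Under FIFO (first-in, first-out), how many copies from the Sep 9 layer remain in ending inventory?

Sep 6, 117 sold [FIFO — oldest first]: 117 @ $9 = $1,053
Sep 8, 245 sold [FIFO — oldest first]: 125 @ $9 + 115 @ $8 + 5 @ $6 = $2,075
Sep 13, 244 sold [FIFO — oldest first]: 129 @ $6 + 115 @ $7 = $1,579
Total COGS = $1,053 + $2,075 + $1,579 = $4,707
Ending inventory: 223 @ $7 + 126 @ $7 = $2,443
Check: goods available $7,150 = COGS $4,707 + ending $2,443

223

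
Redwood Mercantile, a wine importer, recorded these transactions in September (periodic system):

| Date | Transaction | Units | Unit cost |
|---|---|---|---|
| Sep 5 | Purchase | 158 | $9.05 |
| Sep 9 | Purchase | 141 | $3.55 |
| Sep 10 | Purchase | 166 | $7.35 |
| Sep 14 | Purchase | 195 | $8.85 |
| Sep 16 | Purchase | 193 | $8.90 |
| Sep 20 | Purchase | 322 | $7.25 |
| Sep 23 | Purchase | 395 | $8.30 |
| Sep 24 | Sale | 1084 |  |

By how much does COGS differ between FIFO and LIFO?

$601.85

FIFO COGS: 158 @ $9.05 + 141 @ $3.55 + 166 @ $7.35 + 195 @ $8.85 + 193 @ $8.90 + 231 @ $7.25 = $8,268.75
LIFO COGS: 395 @ $8.30 + 322 @ $7.25 + 193 @ $8.90 + 174 @ $8.85 = $8,870.60
Difference = |$8,268.75 − $8,870.60| = $601.85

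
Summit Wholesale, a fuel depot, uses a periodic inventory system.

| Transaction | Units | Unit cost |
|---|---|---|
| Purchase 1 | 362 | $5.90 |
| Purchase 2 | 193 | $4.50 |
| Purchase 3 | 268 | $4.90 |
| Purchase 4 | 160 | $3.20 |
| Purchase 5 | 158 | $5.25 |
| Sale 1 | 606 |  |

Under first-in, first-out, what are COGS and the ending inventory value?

Sale 1 (606) [FIFO — oldest first]: 362 @ $5.90 + 193 @ $4.50 + 51 @ $4.90 = $3,254.20
Ending inventory: 217 @ $4.90 + 160 @ $3.20 + 158 @ $5.25 = $2,404.80

COGS = $3,254.20; ending inventory = $2,404.80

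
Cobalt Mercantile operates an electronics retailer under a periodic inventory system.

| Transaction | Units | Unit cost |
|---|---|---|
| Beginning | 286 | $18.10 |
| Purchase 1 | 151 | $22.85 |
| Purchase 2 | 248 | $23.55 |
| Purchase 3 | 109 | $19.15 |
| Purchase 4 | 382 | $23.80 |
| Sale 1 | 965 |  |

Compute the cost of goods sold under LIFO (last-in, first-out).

Sale 1 (965) [LIFO — newest first]: 382 @ $23.80 + 109 @ $19.15 + 248 @ $23.55 + 151 @ $22.85 + 75 @ $18.10 = $21,827.20
Ending inventory: 211 @ $18.10 = $3,819.10
Check: goods available $25,646.30 = COGS $21,827.20 + ending $3,819.10

COGS = $21,827.20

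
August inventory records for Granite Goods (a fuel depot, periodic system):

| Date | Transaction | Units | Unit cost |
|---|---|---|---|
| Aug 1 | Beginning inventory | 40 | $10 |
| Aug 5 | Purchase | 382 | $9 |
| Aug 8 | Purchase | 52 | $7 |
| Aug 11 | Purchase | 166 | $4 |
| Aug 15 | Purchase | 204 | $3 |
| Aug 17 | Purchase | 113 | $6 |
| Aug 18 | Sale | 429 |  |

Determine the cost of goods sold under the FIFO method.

Aug 18, 429 sold [FIFO — oldest first]: 40 @ $10 + 382 @ $9 + 7 @ $7 = $3,887
Ending inventory: 45 @ $7 + 166 @ $4 + 204 @ $3 + 113 @ $6 = $2,269

COGS = $3,887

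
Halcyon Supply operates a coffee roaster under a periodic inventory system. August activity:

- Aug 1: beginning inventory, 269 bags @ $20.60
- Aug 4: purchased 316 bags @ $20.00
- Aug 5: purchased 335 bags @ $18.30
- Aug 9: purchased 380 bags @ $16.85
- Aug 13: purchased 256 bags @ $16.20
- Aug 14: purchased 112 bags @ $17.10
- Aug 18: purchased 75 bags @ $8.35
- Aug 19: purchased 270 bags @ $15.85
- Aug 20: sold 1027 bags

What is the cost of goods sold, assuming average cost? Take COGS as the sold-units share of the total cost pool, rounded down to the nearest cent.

COGS = $18,041.65

Aug 20, sell 1027: 1027/2013 × $35,363.05 → $18,041.65
Ending inventory (cost pool remaining) = $17,321.40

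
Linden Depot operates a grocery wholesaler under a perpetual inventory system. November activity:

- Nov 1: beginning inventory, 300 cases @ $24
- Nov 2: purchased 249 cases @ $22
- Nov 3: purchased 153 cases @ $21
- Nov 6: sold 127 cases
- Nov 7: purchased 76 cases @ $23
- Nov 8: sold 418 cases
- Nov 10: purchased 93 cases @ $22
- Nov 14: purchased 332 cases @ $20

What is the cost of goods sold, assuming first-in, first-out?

COGS = $12,590

Nov 6, 127 sold [FIFO — oldest first]: 127 @ $24 = $3,048
Nov 8, 418 sold [FIFO — oldest first]: 173 @ $24 + 245 @ $22 = $9,542
Total COGS = $3,048 + $9,542 = $12,590
Ending inventory: 4 @ $22 + 153 @ $21 + 76 @ $23 + 93 @ $22 + 332 @ $20 = $13,735
Check: goods available $26,325 = COGS $12,590 + ending $13,735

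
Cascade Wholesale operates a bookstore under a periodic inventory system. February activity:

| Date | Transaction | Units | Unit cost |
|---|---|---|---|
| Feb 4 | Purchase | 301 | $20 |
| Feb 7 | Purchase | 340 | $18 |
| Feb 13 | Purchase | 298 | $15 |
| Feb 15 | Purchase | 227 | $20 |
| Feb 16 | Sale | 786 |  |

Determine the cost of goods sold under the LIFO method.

Feb 16, 786 sold [LIFO — newest first]: 227 @ $20 + 298 @ $15 + 261 @ $18 = $13,708
Ending inventory: 301 @ $20 + 79 @ $18 = $7,442

COGS = $13,708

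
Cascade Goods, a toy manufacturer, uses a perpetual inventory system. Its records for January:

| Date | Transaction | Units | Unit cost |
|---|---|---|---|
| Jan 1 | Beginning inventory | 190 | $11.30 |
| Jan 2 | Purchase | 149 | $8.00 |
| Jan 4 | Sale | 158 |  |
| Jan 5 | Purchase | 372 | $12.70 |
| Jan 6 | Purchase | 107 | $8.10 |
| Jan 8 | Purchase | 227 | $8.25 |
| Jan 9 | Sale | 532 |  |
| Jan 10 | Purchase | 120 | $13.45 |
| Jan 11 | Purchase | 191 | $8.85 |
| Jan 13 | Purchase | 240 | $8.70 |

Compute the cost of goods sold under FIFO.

COGS = $7,796.70

Jan 4, 158 sold [FIFO — oldest first]: 158 @ $11.30 = $1,785.40
Jan 9, 532 sold [FIFO — oldest first]: 32 @ $11.30 + 149 @ $8.00 + 351 @ $12.70 = $6,011.30
Total COGS = $1,785.40 + $6,011.30 = $7,796.70
Ending inventory: 21 @ $12.70 + 107 @ $8.10 + 227 @ $8.25 + 120 @ $13.45 + 191 @ $8.85 + 240 @ $8.70 = $8,398.50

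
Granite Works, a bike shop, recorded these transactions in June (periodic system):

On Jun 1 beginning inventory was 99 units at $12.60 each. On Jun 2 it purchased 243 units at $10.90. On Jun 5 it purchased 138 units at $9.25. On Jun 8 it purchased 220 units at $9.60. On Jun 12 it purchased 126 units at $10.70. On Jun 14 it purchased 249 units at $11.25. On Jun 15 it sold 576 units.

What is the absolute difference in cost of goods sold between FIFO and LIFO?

FIFO COGS: 99 @ $12.60 + 243 @ $10.90 + 138 @ $9.25 + 96 @ $9.60 = $6,094.20
LIFO COGS: 249 @ $11.25 + 126 @ $10.70 + 201 @ $9.60 = $6,079.05
Difference = |$6,094.20 − $6,079.05| = $15.15

$15.15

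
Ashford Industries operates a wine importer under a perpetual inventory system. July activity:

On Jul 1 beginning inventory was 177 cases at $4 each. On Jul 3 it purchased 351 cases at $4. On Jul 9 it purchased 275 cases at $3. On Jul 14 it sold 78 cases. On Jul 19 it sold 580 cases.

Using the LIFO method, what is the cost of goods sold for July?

COGS = $2,357

Jul 14, 78 sold [LIFO — newest first]: 78 @ $3 = $234
Jul 19, 580 sold [LIFO — newest first]: 197 @ $3 + 351 @ $4 + 32 @ $4 = $2,123
Total COGS = $234 + $2,123 = $2,357
Ending inventory: 145 @ $4 = $580
Check: goods available $2,937 = COGS $2,357 + ending $580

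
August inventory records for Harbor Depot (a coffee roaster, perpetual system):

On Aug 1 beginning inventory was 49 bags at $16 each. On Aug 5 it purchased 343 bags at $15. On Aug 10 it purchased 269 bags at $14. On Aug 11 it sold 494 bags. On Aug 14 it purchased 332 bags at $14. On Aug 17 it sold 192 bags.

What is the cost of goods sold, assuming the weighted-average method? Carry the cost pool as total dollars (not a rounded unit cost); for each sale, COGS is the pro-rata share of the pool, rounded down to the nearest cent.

COGS = $9,976.45

After Aug 1: 49 on hand, pool $784.00 (≈ $16.0000 each)
After Aug 5: 392 on hand, pool $5,929.00 (≈ $15.1250 each)
After Aug 10: 661 on hand, pool $9,695.00 (≈ $14.6672 each)
Aug 11, sell 494: 494/661 × $9,695.00 → $7,245.58
After Aug 14: 499 on hand, pool $7,097.42 (≈ $14.2233 each)
Aug 17, sell 192: 192/499 × $7,097.42 → $2,730.87
Total COGS = $7,245.58 + $2,730.87 = $9,976.45
Ending inventory (cost pool remaining) = $4,366.55
Check: goods available $14,343.00 = COGS $9,976.45 + ending $4,366.55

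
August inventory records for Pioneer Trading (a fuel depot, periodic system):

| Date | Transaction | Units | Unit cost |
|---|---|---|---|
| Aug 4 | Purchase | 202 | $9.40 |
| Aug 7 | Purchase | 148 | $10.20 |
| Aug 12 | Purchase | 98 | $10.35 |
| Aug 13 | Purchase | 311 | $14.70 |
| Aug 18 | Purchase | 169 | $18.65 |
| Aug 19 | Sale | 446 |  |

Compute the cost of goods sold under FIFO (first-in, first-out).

Aug 19, 446 sold [FIFO — oldest first]: 202 @ $9.40 + 148 @ $10.20 + 96 @ $10.35 = $4,402.00
Ending inventory: 2 @ $10.35 + 311 @ $14.70 + 169 @ $18.65 = $7,744.25
Check: goods available $12,146.25 = COGS $4,402.00 + ending $7,744.25

COGS = $4,402.00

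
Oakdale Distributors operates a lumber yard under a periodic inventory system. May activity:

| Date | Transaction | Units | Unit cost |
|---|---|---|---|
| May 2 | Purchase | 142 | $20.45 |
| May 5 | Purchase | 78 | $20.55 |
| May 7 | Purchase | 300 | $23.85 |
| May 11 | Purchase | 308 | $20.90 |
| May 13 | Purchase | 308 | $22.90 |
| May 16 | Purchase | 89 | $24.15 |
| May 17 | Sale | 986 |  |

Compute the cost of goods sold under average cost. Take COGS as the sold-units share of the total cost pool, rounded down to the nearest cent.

COGS = $21,974.96

May 17, sell 986: 986/1225 × $27,301.55 → $21,974.96
Ending inventory (cost pool remaining) = $5,326.59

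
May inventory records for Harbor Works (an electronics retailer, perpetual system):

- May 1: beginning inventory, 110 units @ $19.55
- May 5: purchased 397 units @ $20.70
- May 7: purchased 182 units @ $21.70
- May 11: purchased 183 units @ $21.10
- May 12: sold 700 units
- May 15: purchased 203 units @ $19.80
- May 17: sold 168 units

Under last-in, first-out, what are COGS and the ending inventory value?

May 12, 700 sold [LIFO — newest first]: 183 @ $21.10 + 182 @ $21.70 + 335 @ $20.70 = $14,745.20
May 17, 168 sold [LIFO — newest first]: 168 @ $19.80 = $3,326.40
Total COGS = $14,745.20 + $3,326.40 = $18,071.60
Ending inventory: 110 @ $19.55 + 62 @ $20.70 + 35 @ $19.80 = $4,126.90

COGS = $18,071.60; ending inventory = $4,126.90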